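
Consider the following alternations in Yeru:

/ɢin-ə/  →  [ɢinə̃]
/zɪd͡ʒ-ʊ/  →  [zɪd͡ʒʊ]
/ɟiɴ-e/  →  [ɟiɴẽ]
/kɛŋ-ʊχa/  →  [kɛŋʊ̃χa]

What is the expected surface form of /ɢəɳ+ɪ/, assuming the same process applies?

The data show progressive nasality assimilation (vowel nasalisation): /ə/ → [ə̃] after /n/; /e/ → [ẽ] after /ɴ/; /ʊ/ → [ʊ̃] after /ŋ/ — a vowel is nasalised by an immediately preceding nasal consonant.
No change occurs in [zɪd͡ʒʊ] because the vowel at the boundary is adjacent to an oral consonant, not a nasal (/ʊ/ next to /d͡ʒ/).
The vowel /ɪ/ is adjacent to the preceding nasal /ɳ/, so it acquires [+nasal] and surfaces as [ɪ̃].

[ɢəɳɪ̃]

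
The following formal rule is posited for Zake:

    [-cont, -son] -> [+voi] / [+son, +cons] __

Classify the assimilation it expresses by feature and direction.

The target ([-cont, -son], stops) acquires [+voi] next to a sonorant consonant ([+son, +cons]) — it takes on the voicing of its neighbour, so the feature that spreads is voicing.
Since the environment is written before the underscore, the trigger precedes the target; the direction is progressive.

progressive voicing assimilation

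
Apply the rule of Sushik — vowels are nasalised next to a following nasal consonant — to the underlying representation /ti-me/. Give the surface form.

[tĩme]

The vowel /i/ is adjacent to the following nasal /m/, so it acquires [+nasal] and surfaces as [ĩ].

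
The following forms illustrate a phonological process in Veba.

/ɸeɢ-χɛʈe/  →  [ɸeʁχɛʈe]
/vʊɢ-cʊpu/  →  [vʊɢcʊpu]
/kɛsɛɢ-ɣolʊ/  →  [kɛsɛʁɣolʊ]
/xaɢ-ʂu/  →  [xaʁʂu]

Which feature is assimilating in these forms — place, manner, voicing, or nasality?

Underlying /ɢ/ is realised as [ʁ] next to /χ/; /χ/ itself does not change.
The change stop → fricative matches the manner of the following /χ/, identifying this as manner assimilation.
The other alternating forms pattern the same way: /ɢ/ → [ʁ] before /ɣ/ (stop → fricative, matching a fricative); /ɢ/ → [ʁ] before /ʂ/ (stop → fricative, matching a fricative) — only manner changes, and always toward the following segment.
Nothing changes in [vʊɢcʊpu]: there the adjacent consonants already agree in manner (/ɢ/ and /c/ are both stops), so this form is consistent with the same rule.

manner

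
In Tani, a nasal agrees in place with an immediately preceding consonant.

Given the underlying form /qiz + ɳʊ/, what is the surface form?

The rule targets /ɳ/ (voiced retroflex nasal), which sits after the trigger /z/ (alveolar).
The voiced alveolar nasal is [n], so /ɳ/ → [n].

[qiznʊ]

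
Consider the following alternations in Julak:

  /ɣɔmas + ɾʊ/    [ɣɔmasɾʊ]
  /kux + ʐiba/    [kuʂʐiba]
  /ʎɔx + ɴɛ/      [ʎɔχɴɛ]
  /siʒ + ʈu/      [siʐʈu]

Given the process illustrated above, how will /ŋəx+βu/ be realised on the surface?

The data show regressive place assimilation: /x/ → [ʂ] before /ʐ/; /x/ → [χ] before /ɴ/; /ʒ/ → [ʐ] before /ʈ/. In each pair only place changes, matching the following consonant, while manner and voice stay constant.
Nothing changes in [ɣɔmasɾʊ]: there the adjacent consonants already agree in place (/s/ and /ɾ/ are both alveolar), so this form is consistent with the same rule.
/x/ is a voiceless velar fricative. The following trigger /β/ is bilabial, so /x/ must become bilabial as well.
Changing only its place to bilabial gives [ɸ] — the voiceless bilabial fricative.

[ŋəɸβu]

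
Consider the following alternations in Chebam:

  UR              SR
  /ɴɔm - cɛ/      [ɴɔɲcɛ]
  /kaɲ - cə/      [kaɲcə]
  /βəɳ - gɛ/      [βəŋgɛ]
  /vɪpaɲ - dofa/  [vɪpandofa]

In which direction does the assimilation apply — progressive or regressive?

The segment that alternates is /m/, which surfaces as [ɲ] when adjacent to /c/.
The change bilabial → palatal matches the place of the following /c/, identifying this as place assimilation.
Checking the remaining alternations: /ɳ/ → [ŋ] before /g/ (retroflex → velar, matching velar); /ɲ/ → [n] before /d/ (palatal → alveolar, matching alveolar) — only place changes, and always toward the following segment.
No alternation appears in [kaɲcə]: there the adjacent consonants already agree in place (/ɲ/ and /c/ are both palatal), so this form is consistent with the same rule.
Since the segment that changes precedes the conditioning segment, the assimilation is regressive.

regressive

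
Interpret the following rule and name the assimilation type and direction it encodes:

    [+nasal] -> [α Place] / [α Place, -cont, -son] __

The shared variable α links the value of the place features (abbreviated [Place]) on the target to the same value on the neighbouring segment, so place is the feature that assimilates.
Since the environment is written before the underscore, the trigger precedes the target; the direction is progressive.

progressive place assimilation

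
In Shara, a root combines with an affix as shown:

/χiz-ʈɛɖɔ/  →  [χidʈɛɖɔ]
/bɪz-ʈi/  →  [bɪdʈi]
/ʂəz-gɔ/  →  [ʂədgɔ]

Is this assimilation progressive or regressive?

Comparing underlying and surface forms, /z/ → [d] is the alternation; the neighbouring /ʈ/ is constant.
The change fricative → stop matches the manner of the following /ʈ/, identifying this as manner assimilation.
The same holds elsewhere in the data: /z/ → [d] before /g/ (fricative → stop, matching a stop) — only manner changes, and always toward the following segment.
Since the segment that changes precedes the conditioning segment, the assimilation is regressive.

regressive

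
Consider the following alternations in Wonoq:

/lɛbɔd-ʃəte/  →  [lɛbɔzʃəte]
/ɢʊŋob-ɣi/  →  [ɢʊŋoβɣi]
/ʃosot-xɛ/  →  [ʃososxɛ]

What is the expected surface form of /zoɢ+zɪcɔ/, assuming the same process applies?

[zoʁzɪcɔ]

The data show regressive manner assimilation: /d/ → [z] before /ʃ/; /b/ → [β] before /ɣ/; /t/ → [s] before /x/. In each pair only manner changes, matching the following consonant, while place and voice stay constant.
The rule targets /ɢ/ (voiced uvular stop), which sits before the trigger /z/ (fricative).
Changing only its manner to fricative gives [ʁ] — the voiced uvular fricative.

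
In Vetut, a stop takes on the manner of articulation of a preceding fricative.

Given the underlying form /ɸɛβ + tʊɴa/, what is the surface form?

[ɸɛβsʊɴa]

The rule targets /t/ (voiceless alveolar stop), which sits after the trigger /β/ (fricative).
Changing only its manner to fricative gives [s] — the voiceless alveolar fricative.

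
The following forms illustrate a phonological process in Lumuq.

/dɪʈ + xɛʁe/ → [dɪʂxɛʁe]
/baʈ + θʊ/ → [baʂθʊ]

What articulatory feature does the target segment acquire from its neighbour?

manner

Comparing underlying and surface forms, /ʈ/ → [ʂ] is the alternation; the neighbouring /x/ is constant.
/ʈ/ is a stop while /x/ is a fricative; the output [ʂ] is a fricative, matching the trigger — so the feature that spreads is manner.
Checking the remaining alternation: /ʈ/ → [ʂ] before /θ/ (stop → fricative, matching a fricative) — only manner changes, and always toward the following segment.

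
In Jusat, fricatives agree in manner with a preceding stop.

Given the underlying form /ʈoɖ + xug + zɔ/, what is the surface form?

/x/ is a voiceless velar fricative. The preceding trigger /ɖ/ is a stop, so /x/ must become a stop as well.
A voiceless velar stop is [k], so the surface segment is [k].
At the second juncture, /z/ likewise becomes [d] adjacent to /g/.

[ʈoɖkugdɔ]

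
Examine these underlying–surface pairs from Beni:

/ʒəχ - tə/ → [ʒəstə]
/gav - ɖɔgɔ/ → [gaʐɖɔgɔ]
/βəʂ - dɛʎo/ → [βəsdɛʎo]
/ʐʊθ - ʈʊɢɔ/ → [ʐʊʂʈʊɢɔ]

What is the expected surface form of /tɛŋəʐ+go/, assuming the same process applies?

The data show regressive place assimilation: /χ/ → [s] before /t/; /v/ → [ʐ] before /ɖ/; /ʂ/ → [s] before /d/; /θ/ → [ʂ] before /ʈ/. In each pair only place changes, matching the following consonant, while manner and voice stay constant.
The rule targets /ʐ/ (voiced retroflex fricative), which sits before the trigger /g/ (velar).
Changing only its place to velar gives [ɣ] — the voiced velar fricative.

[tɛŋəɣgo]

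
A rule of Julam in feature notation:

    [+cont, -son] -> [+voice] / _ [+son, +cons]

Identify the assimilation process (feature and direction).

regressive voicing assimilation

The structural change is [+voice], and the conditioning segment [+son, +cons] (a sonorant consonant) is itself voiced, so the target comes to share the voicing of its neighbour — voicing assimilation.
The conditioning segment sits to the right of the focus bar, meaning the trigger follows the segment that changes — regressive assimilation.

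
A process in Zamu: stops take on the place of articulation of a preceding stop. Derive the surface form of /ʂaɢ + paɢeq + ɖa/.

[ʂaɢqaɢeqɢa]

The rule targets /p/ (voiceless bilabial stop), which sits after the trigger /ɢ/ (uvular).
A voiceless uvular stop is [q], so the surface segment is [q].
At the second juncture, /ɖ/ likewise becomes [ɢ] adjacent to /q/.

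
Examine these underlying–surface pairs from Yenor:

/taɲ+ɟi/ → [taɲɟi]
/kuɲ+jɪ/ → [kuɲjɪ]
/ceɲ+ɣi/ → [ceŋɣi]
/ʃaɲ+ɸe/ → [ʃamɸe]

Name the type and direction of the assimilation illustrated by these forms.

Comparing underlying and surface forms, /ɲ/ → [ŋ] is the alternation; the neighbouring /ɣ/ is constant.
/ɲ/ is palatal while /ɣ/ is velar; the output [ŋ] is velar, matching the trigger — so the feature that spreads is place.
Manner and voice are unchanged, so the assimilation is partial, not total.
The other alternating form patterns the same way: /ɲ/ → [m] before /ɸ/ (palatal → bilabial, matching bilabial) — only place changes, and always toward the following segment.
Nothing changes in [taɲɟi], [kuɲjɪ]: there the adjacent consonants already agree in place (/ɲ/ and /ɟ/ are both palatal; /ɲ/ and /j/ are both palatal), so these forms are consistent with the same rule.
The trigger is the following segment, so the direction is regressive (anticipatory).

regressive place assimilation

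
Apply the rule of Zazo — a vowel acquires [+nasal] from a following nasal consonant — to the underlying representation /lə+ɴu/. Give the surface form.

/ə/ sits next to the nasal /ɴ/ and is therefore nasalised to [ə̃].

[lə̃ɴu]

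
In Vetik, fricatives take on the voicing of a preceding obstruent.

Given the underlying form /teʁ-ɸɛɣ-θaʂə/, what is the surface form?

[teʁβɛɣðaʂə]

/ɸ/ is a voiceless bilabial fricative. The preceding trigger /ʁ/ is voiced, so /ɸ/ must become voiced as well.
The voiced bilabial fricative is [β], so /ɸ/ → [β].
At the second juncture, /θ/ likewise becomes [ð] adjacent to /ɣ/.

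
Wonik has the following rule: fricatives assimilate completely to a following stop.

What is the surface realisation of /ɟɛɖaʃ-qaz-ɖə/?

/ʃ/ is the segment targeted by the rule; it sits immediately before /q/, so it assimilates completely and surfaces as [q].
The same rule applies at the second boundary: /z/ → [ɖ] next to /ɖ/.

[ɟɛɖaqqaɖɖə]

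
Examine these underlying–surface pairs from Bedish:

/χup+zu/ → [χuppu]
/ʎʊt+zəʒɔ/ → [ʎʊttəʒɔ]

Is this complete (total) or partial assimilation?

Comparing underlying and surface forms, /z/ → [p] is the alternation; the neighbouring /p/ is constant.
The output [p] is identical to the trigger /p/ — every feature (place, manner, voicing) has been copied — so this is total assimilation.
The other form behaves the same way: /z/ → [t] after /t/ — in each case the output is a copy of the preceding consonant.

total assimilation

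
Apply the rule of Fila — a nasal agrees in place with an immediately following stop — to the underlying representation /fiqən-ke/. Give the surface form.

[fiqəŋke]

/n/ is a voiced alveolar nasal. The following trigger /k/ is velar, so /n/ must become velar as well.
A voiced velar nasal is [ŋ], so the surface segment is [ŋ].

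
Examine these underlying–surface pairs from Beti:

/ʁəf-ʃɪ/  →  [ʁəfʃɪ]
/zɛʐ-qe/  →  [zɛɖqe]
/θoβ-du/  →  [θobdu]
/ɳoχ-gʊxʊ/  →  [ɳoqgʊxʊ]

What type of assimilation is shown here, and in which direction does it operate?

Comparing underlying and surface forms, /ʐ/ → [ɖ] is the alternation; the neighbouring /q/ is constant.
/ʐ/ is a fricative while /q/ is a stop; the output [ɖ] is a stop, matching the trigger — so the feature that spreads is manner.
Place and voice are unchanged, so the assimilation is partial, not total.
The other alternating forms pattern the same way: /β/ → [b] before /d/ (fricative → stop, matching a stop); /χ/ → [q] before /g/ (fricative → stop, matching a stop) — only manner changes, and always toward the following segment.
Nothing changes in [ʁəfʃɪ]: there the adjacent consonants already agree in manner (/f/ and /ʃ/ are both fricatives), so this form is consistent with the same rule.
Since the segment that changes precedes the conditioning segment, the assimilation is regressive.

regressive manner assimilation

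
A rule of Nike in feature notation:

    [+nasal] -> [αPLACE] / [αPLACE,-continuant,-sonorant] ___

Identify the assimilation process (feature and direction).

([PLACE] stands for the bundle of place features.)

The rule copies the place features (abbreviated [PLACE]) from the environment onto the target, so the assimilating feature is place.
Since the environment is written before the underscore, the trigger precedes the target; the direction is progressive.

progressive place assimilation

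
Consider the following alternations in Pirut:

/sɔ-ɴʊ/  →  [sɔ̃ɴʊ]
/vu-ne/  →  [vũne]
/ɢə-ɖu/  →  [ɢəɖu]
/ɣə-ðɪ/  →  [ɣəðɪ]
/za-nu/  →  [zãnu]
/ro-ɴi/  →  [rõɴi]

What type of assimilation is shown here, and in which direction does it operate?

regressive nasality assimilation (vowel nasalisation)

The vowel /ɔ/ surfaces as nasalised [ɔ̃] next to the following nasal /ɴ/ — it has acquired the [+nasal] feature of its neighbour.
The other forms show the same pattern: /u/ → [ũ] before /n/; /a/ → [ã] before /n/; /o/ → [õ] before /ɴ/ — each time a vowel is nasalised next to a following nasal.
No change occurs in [ɢəɖu], [ɣəðɪ] because the vowel at the boundary is adjacent to an oral consonant, not a nasal (/ə/ next to /ɖ/; /ə/ next to /ð/).
Because the conditioning nasal is to the right of the vowel that changes, the process is regressive (anticipatory).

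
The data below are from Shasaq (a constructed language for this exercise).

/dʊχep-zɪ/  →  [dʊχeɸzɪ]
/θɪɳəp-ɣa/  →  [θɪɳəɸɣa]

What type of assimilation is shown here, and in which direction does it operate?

regressive manner assimilation

Comparing underlying and surface forms, /p/ → [ɸ] is the alternation; the neighbouring /z/ is constant.
The change stop → fricative matches the manner of the following /z/, identifying this as manner assimilation.
Place and voice are unchanged, so the assimilation is partial, not total.
The same holds elsewhere in the data: /p/ → [ɸ] before /ɣ/ (stop → fricative, matching a fricative) — only manner changes, and always toward the following segment.
Since the segment that changes precedes the conditioning segment, the assimilation is regressive.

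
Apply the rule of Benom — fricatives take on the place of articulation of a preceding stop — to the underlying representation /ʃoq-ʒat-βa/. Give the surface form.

[ʃoqʁatza]

The rule targets /ʒ/ (voiced postalveolar fricative), which sits after the trigger /q/ (uvular).
Changing only its place to uvular gives [ʁ] — the voiced uvular fricative.
The same rule applies at the second boundary: /β/ → [z] next to /t/.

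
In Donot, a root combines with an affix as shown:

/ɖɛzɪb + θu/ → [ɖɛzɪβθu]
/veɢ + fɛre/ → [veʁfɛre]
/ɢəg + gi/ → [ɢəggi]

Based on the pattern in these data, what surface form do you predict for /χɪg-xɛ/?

The data show regressive manner assimilation: /b/ → [β] before /θ/; /ɢ/ → [ʁ] before /f/. In each pair only manner changes, matching the following consonant, while place and voice stay constant.
No alternation appears in [ɢəggi]: there the adjacent consonants already agree in manner (/g/ and /g/ are both stops), so this form is consistent with the same rule.
/g/ is a voiced velar stop. The following trigger /x/ is a fricative, so /g/ must become a fricative as well.
The voiced velar fricative is [ɣ], so /g/ → [ɣ].

[χɪɣxɛ]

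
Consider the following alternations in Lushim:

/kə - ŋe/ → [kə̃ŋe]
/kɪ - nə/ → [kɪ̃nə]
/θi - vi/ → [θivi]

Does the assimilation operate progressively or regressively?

The vowel /ə/ surfaces as nasalised [ə̃] next to the following nasal /ŋ/ — it has acquired the [+nasal] feature of its neighbour.
The other form shows the same pattern: /ɪ/ → [ɪ̃] before /n/ — each time a vowel is nasalised next to a following nasal.
No change occurs in [θivi] because the vowel at the boundary is adjacent to an oral consonant, not a nasal (/i/ next to /v/).
Because the conditioning nasal is to the right of the vowel that changes, the process is regressive (anticipatory).

regressive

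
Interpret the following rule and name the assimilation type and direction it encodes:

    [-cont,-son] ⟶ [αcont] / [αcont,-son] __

progressive manner assimilation

The rule copies [cont] (continuancy) from the environment onto the target stops; since [±cont] encodes the stop/fricative manner contrast, the assimilating dimension is manner.
The conditioning segment sits to the left of the focus bar, meaning the trigger precedes the segment that changes — progressive assimilation.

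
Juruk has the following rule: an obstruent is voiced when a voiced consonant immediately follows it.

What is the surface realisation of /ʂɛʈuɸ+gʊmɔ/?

[ʂɛʈuβgʊmɔ]

/ɸ/ is a voiceless bilabial fricative. The following trigger /g/ is voiced, so /ɸ/ must become voiced as well.
Changing only its voicing to voiced gives [β] — the voiced bilabial fricative.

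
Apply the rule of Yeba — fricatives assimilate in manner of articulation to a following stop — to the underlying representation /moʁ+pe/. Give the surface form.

[moɢpe]

The rule targets /ʁ/ (voiced uvular fricative), which sits before the trigger /p/ (stop).
The voiced uvular stop is [ɢ], so /ʁ/ → [ɢ].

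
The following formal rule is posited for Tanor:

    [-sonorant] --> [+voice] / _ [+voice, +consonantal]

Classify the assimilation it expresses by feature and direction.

regressive voicing assimilation

The target ([-sonorant], obstruents) acquires [+voice] next to a voiced consonant ([+voice, +consonantal]) — it takes on the voicing of its neighbour, so the feature that spreads is voicing.
Since the environment is written after the underscore, the trigger follows the target; the direction is regressive.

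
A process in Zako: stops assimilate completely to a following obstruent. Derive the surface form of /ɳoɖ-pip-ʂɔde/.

/ɖ/ is the segment targeted by the rule; it sits immediately before /p/, so it assimilates completely and surfaces as [p].
At the second juncture, /p/ likewise becomes [ʂ] adjacent to /ʂ/.

[ɳoppiʂʂɔde]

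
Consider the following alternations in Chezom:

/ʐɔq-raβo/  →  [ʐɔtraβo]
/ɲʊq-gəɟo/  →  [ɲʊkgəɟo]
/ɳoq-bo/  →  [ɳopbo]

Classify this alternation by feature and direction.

The segment that alternates is /q/, which surfaces as [t] when adjacent to /r/.
/q/ is uvular while /r/ is alveolar; the output [t] is alveolar, matching the trigger — so the feature that spreads is place.
Manner and voice are unchanged, so the assimilation is partial, not total.
Checking the remaining alternations: /q/ → [k] before /g/ (uvular → velar, matching velar); /q/ → [p] before /b/ (uvular → bilabial, matching bilabial) — only place changes, and always toward the following segment.
Since the segment that changes precedes the conditioning segment, the assimilation is regressive.

regressive place assimilation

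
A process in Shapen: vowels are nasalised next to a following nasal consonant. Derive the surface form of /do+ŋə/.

[dõŋə]

/o/ sits next to the nasal /ŋ/ and is therefore nasalised to [õ].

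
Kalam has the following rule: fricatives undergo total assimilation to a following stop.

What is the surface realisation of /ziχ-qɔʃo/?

/χ/ is the segment targeted by the rule; it sits immediately before /q/, so it assimilates completely and surfaces as [q].

[ziqqɔʃo]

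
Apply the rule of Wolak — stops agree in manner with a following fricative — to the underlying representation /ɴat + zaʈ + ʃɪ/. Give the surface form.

The rule targets /t/ (voiceless alveolar stop), which sits before the trigger /z/ (fricative).
A voiceless alveolar fricative is [s], so the surface segment is [s].
At the second juncture, /ʈ/ likewise becomes [ʂ] adjacent to /ʃ/.

[ɴaszaʂʃɪ]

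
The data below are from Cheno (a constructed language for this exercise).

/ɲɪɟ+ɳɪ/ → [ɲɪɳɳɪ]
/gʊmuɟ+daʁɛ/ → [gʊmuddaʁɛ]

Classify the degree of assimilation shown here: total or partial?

Comparing underlying and surface forms, /ɟ/ → [ɳ] is the alternation; the neighbouring /ɳ/ is constant.
The output [ɳ] is identical to the trigger /ɳ/ — every feature (place, manner, voicing) has been copied — so this is total assimilation.
The remaining alternation confirms this: /ɟ/ → [d] before /d/ — in each case the output is a copy of the following consonant.

total assimilation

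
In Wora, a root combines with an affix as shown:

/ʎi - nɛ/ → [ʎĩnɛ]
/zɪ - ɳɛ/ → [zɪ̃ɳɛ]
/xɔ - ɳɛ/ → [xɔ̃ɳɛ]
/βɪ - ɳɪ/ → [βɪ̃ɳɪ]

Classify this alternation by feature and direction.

The vowel /i/ surfaces as nasalised [ĩ] next to the following nasal /n/ — it has acquired the [+nasal] feature of its neighbour.
Likewise in the remaining data: /ɪ/ → [ɪ̃] before /ɳ/; /ɔ/ → [ɔ̃] before /ɳ/ — each time a vowel is nasalised next to a following nasal.
Because the conditioning nasal is to the right of the vowel that changes, the process is regressive (anticipatory).

regressive nasality assimilation (vowel nasalisation)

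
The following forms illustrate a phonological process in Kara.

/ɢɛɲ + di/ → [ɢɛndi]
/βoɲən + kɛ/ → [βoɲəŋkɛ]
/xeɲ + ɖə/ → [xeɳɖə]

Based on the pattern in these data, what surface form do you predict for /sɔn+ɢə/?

The data show regressive place assimilation: /ɲ/ → [n] before /d/; /n/ → [ŋ] before /k/; /ɲ/ → [ɳ] before /ɖ/. In each pair only place changes, matching the following consonant, while manner and voice stay constant.
/n/ is a voiced alveolar nasal. The following trigger /ɢ/ is uvular, so /n/ must become uvular as well.
The voiced uvular nasal is [ɴ], so /n/ → [ɴ].

[sɔɴɢə]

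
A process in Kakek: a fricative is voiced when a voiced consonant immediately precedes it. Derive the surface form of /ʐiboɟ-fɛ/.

The rule targets /f/ (voiceless labiodental fricative), which sits after the trigger /ɟ/ (voiced).
The voiced labiodental fricative is [v], so /f/ → [v].

[ʐiboɟvɛ]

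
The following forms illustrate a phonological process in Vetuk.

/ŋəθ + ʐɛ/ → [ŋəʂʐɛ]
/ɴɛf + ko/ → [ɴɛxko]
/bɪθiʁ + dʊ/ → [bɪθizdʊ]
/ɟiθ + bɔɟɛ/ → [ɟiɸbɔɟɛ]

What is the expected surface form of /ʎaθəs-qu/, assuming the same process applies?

[ʎaθəχqu]

The data show regressive place assimilation: /θ/ → [ʂ] before /ʐ/; /f/ → [x] before /k/; /ʁ/ → [z] before /d/; /θ/ → [ɸ] before /b/. In each pair only place changes, matching the following consonant, while manner and voice stay constant.
The rule targets /s/ (voiceless alveolar fricative), which sits before the trigger /q/ (uvular).
Changing only its place to uvular gives [χ] — the voiceless uvular fricative.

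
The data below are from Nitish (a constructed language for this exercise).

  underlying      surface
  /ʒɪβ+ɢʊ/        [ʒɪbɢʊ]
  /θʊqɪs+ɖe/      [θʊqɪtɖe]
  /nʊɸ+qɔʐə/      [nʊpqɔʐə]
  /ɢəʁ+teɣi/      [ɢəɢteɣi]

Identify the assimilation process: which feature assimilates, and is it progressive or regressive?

regressive manner assimilation

Underlying /β/ is realised as [b] next to /ɢ/; /ɢ/ itself does not change.
/β/ is a fricative while /ɢ/ is a stop; the output [b] is a stop, matching the trigger — so the feature that spreads is manner.
Place and voice are unchanged, so the assimilation is partial, not total.
The same holds elsewhere in the data: /s/ → [t] before /ɖ/ (fricative → stop, matching a stop); /ɸ/ → [p] before /q/ (fricative → stop, matching a stop); /ʁ/ → [ɢ] before /t/ (fricative → stop, matching a stop) — only manner changes, and always toward the following segment.
The trigger is the following segment, so the direction is regressive (anticipatory).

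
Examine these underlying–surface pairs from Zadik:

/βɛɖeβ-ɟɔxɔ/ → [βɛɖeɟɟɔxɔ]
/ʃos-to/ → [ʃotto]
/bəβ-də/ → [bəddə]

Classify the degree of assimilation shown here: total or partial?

The segment that alternates is /β/, which surfaces as [ɟ] when adjacent to /ɟ/.
The output [ɟ] is identical to the trigger /ɟ/ — every feature (place, manner, voicing) has been copied — so this is total assimilation.
The remaining alternations confirm this: /s/ → [t] before /t/; /β/ → [d] before /d/ — in each case the output is a copy of the following consonant.

total assimilation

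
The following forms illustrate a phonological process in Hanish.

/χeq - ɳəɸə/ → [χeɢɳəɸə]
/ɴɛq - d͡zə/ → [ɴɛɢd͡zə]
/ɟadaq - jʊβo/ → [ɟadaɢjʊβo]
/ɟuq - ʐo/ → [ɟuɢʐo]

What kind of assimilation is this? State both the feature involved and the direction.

The segment that alternates is /q/, which surfaces as [ɢ] when adjacent to /ɳ/.
The change voiceless → voiced matches the voicing of the following /ɳ/, identifying this as voicing assimilation.
Place and manner are unchanged, so the assimilation is partial, not total.
Checking the remaining alternations: /q/ → [ɢ] before /d͡z/ (voiceless → voiced, matching voiced); /q/ → [ɢ] before /j/ (voiceless → voiced, matching voiced); /q/ → [ɢ] before /ʐ/ (voiceless → voiced, matching voiced) — only voicing changes, and always toward the following segment.
Since the segment that changes precedes the conditioning segment, the assimilation is regressive.

regressive voicing assimilation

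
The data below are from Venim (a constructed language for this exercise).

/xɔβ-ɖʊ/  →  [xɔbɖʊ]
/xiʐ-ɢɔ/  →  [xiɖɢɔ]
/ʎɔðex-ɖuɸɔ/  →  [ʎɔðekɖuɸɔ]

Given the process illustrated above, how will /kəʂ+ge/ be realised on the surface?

The data show regressive manner assimilation: /β/ → [b] before /ɖ/; /ʐ/ → [ɖ] before /ɢ/; /x/ → [k] before /ɖ/. In each pair only manner changes, matching the following consonant, while place and voice stay constant.
/ʂ/ is a voiceless retroflex fricative. The following trigger /g/ is a stop, so /ʂ/ must become a stop as well.
A voiceless retroflex stop is [ʈ], so the surface segment is [ʈ].

[kəʈge]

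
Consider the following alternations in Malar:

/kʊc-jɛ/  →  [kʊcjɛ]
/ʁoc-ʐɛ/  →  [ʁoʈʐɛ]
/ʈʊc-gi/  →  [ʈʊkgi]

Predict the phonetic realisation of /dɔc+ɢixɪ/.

The data show regressive place assimilation: /c/ → [ʈ] before /ʐ/; /c/ → [k] before /g/. In each pair only place changes, matching the following consonant, while manner and voice stay constant.
No alternation appears in [kʊcjɛ]: there the adjacent consonants already agree in place (/c/ and /j/ are both palatal), so this form is consistent with the same rule.
/c/ is a voiceless palatal stop. The following trigger /ɢ/ is uvular, so /c/ must become uvular as well.
The voiceless uvular stop is [q], so /c/ → [q].

[dɔqɢixɪ]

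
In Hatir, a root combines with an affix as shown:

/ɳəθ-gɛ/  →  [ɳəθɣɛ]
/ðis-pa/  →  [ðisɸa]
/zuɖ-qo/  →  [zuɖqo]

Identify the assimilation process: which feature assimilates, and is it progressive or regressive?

progressive manner assimilation

Underlying /g/ is realised as [ɣ] next to /θ/; /θ/ itself does not change.
The change stop → fricative matches the manner of the preceding /θ/, identifying this as manner assimilation.
Place and voice are unchanged, so the assimilation is partial, not total.
The same holds elsewhere in the data: /p/ → [ɸ] after /s/ (stop → fricative, matching a fricative) — only manner changes, and always toward the preceding segment.
Nothing changes in [zuɖqo]: there the adjacent consonants already agree in manner (/q/ and /ɖ/ are both stops), so this form is consistent with the same rule.
Since the segment that changes follows the conditioning segment, the assimilation is progressive.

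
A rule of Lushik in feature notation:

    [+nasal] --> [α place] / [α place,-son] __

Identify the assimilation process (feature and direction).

The shared variable α links the value of the place features (abbreviated [place]) on the target to the same value on the neighbouring segment, so place is the feature that assimilates.
Since the environment is written before the underscore, the trigger precedes the target; the direction is progressive.

progressive place assimilation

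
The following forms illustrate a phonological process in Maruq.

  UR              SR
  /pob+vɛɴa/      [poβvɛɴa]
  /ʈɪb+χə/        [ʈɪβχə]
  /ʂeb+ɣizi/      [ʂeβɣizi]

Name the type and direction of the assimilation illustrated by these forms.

Underlying /b/ is realised as [β] next to /v/; /v/ itself does not change.
The change stop → fricative matches the manner of the following /v/, identifying this as manner assimilation.
Place and voice are unchanged, so the assimilation is partial, not total.
The same holds elsewhere in the data: /b/ → [β] before /χ/ (stop → fricative, matching a fricative); /b/ → [β] before /ɣ/ (stop → fricative, matching a fricative) — only manner changes, and always toward the following segment.
The trigger is the following segment, so the direction is regressive (anticipatory).

regressive manner assimilation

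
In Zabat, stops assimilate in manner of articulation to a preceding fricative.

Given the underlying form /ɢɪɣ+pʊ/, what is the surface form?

[ɢɪɣɸʊ]

The rule targets /p/ (voiceless bilabial stop), which sits after the trigger /ɣ/ (fricative).
A voiceless bilabial fricative is [ɸ], so the surface segment is [ɸ].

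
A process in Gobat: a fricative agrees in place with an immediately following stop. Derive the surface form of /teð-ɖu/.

The rule targets /ð/ (voiced dental fricative), which sits before the trigger /ɖ/ (retroflex).
A voiced retroflex fricative is [ʐ], so the surface segment is [ʐ].

[teʐɖu]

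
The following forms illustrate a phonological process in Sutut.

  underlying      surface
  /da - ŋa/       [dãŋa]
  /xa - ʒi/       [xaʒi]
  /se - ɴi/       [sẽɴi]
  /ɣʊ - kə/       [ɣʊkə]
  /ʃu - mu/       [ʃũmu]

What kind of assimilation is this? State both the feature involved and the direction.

The vowel /a/ surfaces as nasalised [ã] next to the following nasal /ŋ/ — it has acquired the [+nasal] feature of its neighbour.
Likewise in the remaining data: /e/ → [ẽ] before /ɴ/; /u/ → [ũ] before /m/ — each time a vowel is nasalised next to a following nasal.
No change occurs in [xaʒi], [ɣʊkə] because the vowel at the boundary is adjacent to an oral consonant, not a nasal (/a/ next to /ʒ/; /ʊ/ next to /k/).
Because the conditioning nasal is to the right of the vowel that changes, the process is regressive (anticipatory).

regressive nasality assimilation (vowel nasalisation)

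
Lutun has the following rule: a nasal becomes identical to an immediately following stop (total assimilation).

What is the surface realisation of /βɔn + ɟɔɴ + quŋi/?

/n/ is the segment targeted by the rule; it sits immediately before /ɟ/, so it assimilates completely and surfaces as [ɟ].
The same rule applies at the second boundary: /ɴ/ → [q] next to /q/.

[βɔɟɟɔqquŋi]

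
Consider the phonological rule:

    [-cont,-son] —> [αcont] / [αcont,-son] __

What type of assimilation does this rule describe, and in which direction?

The rule copies [cont] (continuancy) from the environment onto the target stops; since [±cont] encodes the stop/fricative manner contrast, the assimilating dimension is manner.
Since the environment is written before the underscore, the trigger precedes the target; the direction is progressive.

progressive manner assimilation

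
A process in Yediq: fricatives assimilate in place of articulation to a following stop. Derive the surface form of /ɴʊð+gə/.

The rule targets /ð/ (voiced dental fricative), which sits before the trigger /g/ (velar).
Changing only its place to velar gives [ɣ] — the voiced velar fricative.

[ɴʊɣgə]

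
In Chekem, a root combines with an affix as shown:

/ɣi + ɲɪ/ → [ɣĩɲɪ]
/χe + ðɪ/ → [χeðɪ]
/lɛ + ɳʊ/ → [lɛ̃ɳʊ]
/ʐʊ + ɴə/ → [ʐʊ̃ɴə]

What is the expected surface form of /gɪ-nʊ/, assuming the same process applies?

[gɪ̃nʊ]

The data show regressive nasality assimilation (vowel nasalisation): /i/ → [ĩ] before /ɲ/; /ɛ/ → [ɛ̃] before /ɳ/; /ʊ/ → [ʊ̃] before /ɴ/ — a vowel is nasalised by an immediately following nasal consonant.
No change occurs in [χeðɪ] because the vowel at the boundary is adjacent to an oral consonant, not a nasal (/e/ next to /ð/).
The vowel /ɪ/ is adjacent to the following nasal /n/, so it acquires [+nasal] and surfaces as [ɪ̃].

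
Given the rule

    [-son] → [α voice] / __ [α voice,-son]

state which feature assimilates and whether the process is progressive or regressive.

regressive voicing assimilation

The rule copies [voice] from the environment onto the target, so the assimilating feature is voicing.
The conditioning segment sits to the right of the focus bar, meaning the trigger follows the segment that changes — regressive assimilation.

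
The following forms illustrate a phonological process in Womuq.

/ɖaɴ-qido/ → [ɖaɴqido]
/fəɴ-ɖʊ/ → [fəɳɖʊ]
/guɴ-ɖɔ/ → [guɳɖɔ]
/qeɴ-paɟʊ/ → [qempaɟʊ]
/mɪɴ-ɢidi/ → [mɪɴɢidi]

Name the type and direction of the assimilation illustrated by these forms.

Comparing underlying and surface forms, /ɴ/ → [ɳ] is the alternation; the neighbouring /ɖ/ is constant.
The change uvular → retroflex matches the place of the following /ɖ/, identifying this as place assimilation.
Manner and voice are unchanged, so the assimilation is partial, not total.
The other alternating form patterns the same way: /ɴ/ → [m] before /p/ (uvular → bilabial, matching bilabial) — only place changes, and always toward the following segment.
No alternation appears in [ɖaɴqido], [mɪɴɢidi]: there the adjacent consonants already agree in place (/ɴ/ and /q/ are both uvular; /ɴ/ and /ɢ/ are both uvular), so these forms are consistent with the same rule.
The trigger is the following segment, so the direction is regressive (anticipatory).

regressive place assimilation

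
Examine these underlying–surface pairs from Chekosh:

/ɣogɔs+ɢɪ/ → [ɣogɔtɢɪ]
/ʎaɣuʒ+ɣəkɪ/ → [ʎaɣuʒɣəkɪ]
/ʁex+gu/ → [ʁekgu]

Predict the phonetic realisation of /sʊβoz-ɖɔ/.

[sʊβodɖɔ]

The data show regressive manner assimilation: /s/ → [t] before /ɢ/; /x/ → [k] before /g/. In each pair only manner changes, matching the following consonant, while place and voice stay constant.
Nothing changes in [ʎaɣuʒɣəkɪ]: there the adjacent consonants already agree in manner (/ʒ/ and /ɣ/ are both fricatives), so this form is consistent with the same rule.
The rule targets /z/ (voiced alveolar fricative), which sits before the trigger /ɖ/ (stop).
Changing only its manner to stop gives [d] — the voiced alveolar stop.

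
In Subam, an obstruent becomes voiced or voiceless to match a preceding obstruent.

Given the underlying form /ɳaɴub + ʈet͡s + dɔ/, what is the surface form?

[ɳaɴubɖet͡stɔ]

The rule targets /ʈ/ (voiceless retroflex stop), which sits after the trigger /b/ (voiced).
Changing only its voicing to voiced gives [ɖ] — the voiced retroflex stop.
The same rule applies at the second boundary: /d/ → [t] next to /t͡s/.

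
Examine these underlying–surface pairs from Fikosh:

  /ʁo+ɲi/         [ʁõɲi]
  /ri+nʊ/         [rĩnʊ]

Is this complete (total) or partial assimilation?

partial assimilation

The vowel /o/ surfaces as nasalised [õ] next to the following nasal /ɲ/ — it has acquired the [+nasal] feature of its neighbour.
Likewise in the remaining data: /i/ → [ĩ] before /n/ — each time a vowel is nasalised next to a following nasal.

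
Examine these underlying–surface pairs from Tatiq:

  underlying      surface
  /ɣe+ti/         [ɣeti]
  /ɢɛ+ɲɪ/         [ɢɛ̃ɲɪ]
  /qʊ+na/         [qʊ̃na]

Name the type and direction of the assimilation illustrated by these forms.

regressive nasality assimilation (vowel nasalisation)

The vowel /ɛ/ surfaces as nasalised [ɛ̃] next to the following nasal /ɲ/ — it has acquired the [+nasal] feature of its neighbour.
The other form shows the same pattern: /ʊ/ → [ʊ̃] before /n/ — each time a vowel is nasalised next to a following nasal.
No change occurs in [ɣeti] because the vowel at the boundary is adjacent to an oral consonant, not a nasal (/e/ next to /t/).
Because the conditioning nasal is to the right of the vowel that changes, the process is regressive (anticipatory).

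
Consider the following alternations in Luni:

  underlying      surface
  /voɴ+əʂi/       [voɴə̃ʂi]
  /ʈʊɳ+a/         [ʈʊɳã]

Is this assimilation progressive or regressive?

The vowel /ə/ surfaces as nasalised [ə̃] next to the preceding nasal /ɴ/ — it has acquired the [+nasal] feature of its neighbour.
The other form shows the same pattern: /a/ → [ã] after /ɳ/ — each time a vowel is nasalised next to a preceding nasal.
Because the conditioning nasal is to the left of the vowel that changes, the process is progressive (perseverative).

progressive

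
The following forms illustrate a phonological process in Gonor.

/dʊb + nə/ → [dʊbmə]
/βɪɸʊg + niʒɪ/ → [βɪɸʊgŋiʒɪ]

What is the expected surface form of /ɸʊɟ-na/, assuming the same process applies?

[ɸʊɟɲa]

The data show progressive place assimilation: /n/ → [m] after /b/; /n/ → [ŋ] after /g/. In each pair only place changes, matching the preceding consonant, while manner and voice stay constant.
/n/ is a voiced alveolar nasal. The preceding trigger /ɟ/ is palatal, so /n/ must become palatal as well.
Changing only its place to palatal gives [ɲ] — the voiced palatal nasal.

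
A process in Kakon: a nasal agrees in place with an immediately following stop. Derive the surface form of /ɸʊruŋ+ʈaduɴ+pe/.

/ŋ/ is a voiced velar nasal. The following trigger /ʈ/ is retroflex, so /ŋ/ must become retroflex as well.
The voiced retroflex nasal is [ɳ], so /ŋ/ → [ɳ].
At the second juncture, /ɴ/ likewise becomes [m] adjacent to /p/.

[ɸʊruɳʈadumpe]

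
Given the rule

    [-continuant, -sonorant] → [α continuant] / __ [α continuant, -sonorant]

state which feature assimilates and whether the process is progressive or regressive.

The rule copies [continuant] (continuancy) from the environment onto the target stops; since [±continuant] encodes the stop/fricative manner contrast, the assimilating dimension is manner.
The conditioning segment sits to the right of the focus bar, meaning the trigger follows the segment that changes — regressive assimilation.

regressive manner assimilation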